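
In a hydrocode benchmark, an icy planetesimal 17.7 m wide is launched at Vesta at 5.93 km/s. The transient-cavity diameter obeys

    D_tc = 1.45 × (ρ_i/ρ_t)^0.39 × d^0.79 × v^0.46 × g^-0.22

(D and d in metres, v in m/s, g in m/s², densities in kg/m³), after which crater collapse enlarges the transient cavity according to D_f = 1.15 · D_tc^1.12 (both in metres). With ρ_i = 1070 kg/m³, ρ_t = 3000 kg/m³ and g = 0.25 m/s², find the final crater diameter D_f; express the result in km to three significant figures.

v = 5930 m/s.
(ρ_i/ρ_t)^0.39 = (1070/3000)^0.39 = 0.6689
d^0.79 = 17.7^0.79 = 9.681
v^0.46 = 5930^0.46 = 54.40
g^-0.22 = 0.25^-0.22 = 1.357
D_tc = 1.45 × 0.6689 × 9.681 × 54.40 × 1.357 = 693.2 m
D_f = 1.15 × (693.2)^1.12 = 1748 m
     = 1.748 km

D_f ≈ 1.75 km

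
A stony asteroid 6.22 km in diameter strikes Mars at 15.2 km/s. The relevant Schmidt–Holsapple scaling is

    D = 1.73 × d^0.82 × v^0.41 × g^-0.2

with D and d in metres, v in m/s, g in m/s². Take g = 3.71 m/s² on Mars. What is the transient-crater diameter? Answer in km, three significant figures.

D ≈ 89.1 km

In SI units: d = 6220 m, v = 15200 m/s.
d^0.82 = 6220^0.82 = 1291
v^0.41 = 15200^0.41 = 51.83
g^-0.2 = 3.71^-0.2 = 0.7694
D = 1.73 × 1291 × 51.83 × 0.7694 = 89065 m
   = 89.06 km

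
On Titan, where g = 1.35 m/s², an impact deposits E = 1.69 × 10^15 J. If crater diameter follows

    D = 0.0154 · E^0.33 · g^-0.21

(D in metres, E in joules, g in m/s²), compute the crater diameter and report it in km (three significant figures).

D ≈ 1.53 km

E^0.33 = (1.69 × 10^15)^0.33 = 1.060 × 10^5
g^-0.21 = 1.35^-0.21 = 0.9389
D = 0.0154 × 1.060 × 10^5 × 0.9389 = 1533 m
   = 1.533 km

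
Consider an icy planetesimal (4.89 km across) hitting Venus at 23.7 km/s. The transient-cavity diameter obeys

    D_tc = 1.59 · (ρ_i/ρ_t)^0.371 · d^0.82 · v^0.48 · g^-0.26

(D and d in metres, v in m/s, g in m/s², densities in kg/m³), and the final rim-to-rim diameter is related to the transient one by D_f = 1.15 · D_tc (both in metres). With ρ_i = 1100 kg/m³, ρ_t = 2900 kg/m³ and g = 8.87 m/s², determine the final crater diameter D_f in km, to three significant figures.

In SI: d = 4890 m, v = 23700 m/s.
(ρ_i/ρ_t)^0.371 = (1100/2900)^0.371 = 0.6979
d^0.82 = 4890^0.82 = 1060
v^0.48 = 23700^0.48 = 125.9
g^-0.26 = 8.87^-0.26 = 0.5669
D_tc = 1.59 × 0.6979 × 1060 × 125.9 × 0.5669 = 83950 m
D_f = 1.15 × 83950 = 96542 m
     = 96.54 km

D_f ≈ 96.5 km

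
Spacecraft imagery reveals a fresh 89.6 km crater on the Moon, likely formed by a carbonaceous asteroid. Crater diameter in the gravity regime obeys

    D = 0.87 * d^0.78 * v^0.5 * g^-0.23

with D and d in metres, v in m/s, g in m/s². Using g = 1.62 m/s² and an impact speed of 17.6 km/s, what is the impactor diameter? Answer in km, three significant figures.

d ≈ 5.85 km

Rearranging for d: d = [D / (0.87 · 17600^0.5 · 1.62^-0.23)]^(1/0.78).
D = 89600 m.
17600^0.5 = 132.7
1.62^-0.23 = 0.8950
Denominator = 0.87 × 132.7 × 0.8950 = 103.3
D / 103.3 = 89600 / 103.3 = 867.4
d = 867.4^(1/0.78) = 867.4^1.2821 = 5849 m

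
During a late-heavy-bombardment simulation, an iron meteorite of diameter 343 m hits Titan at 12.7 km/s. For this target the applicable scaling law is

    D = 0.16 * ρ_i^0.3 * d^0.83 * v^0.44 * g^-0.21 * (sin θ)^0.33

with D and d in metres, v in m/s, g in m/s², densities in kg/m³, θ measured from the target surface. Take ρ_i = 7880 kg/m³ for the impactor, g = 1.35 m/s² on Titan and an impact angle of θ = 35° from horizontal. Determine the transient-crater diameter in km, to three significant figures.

In SI units: v = 12700 m/s.
ρ_i^0.3 = 7880^0.3 = 14.76
d^0.83 = 343^0.83 = 127.1
v^0.44 = 12700^0.44 = 63.93
g^-0.21 = 1.35^-0.21 = 0.9389
(sin 35°)^0.33 = 0.5736^0.33 = 0.8324
D = 0.16 × 14.76 × 127.1 × 63.93 × 0.9389 × 0.8324 = 14997 m
   = 15.00 km

D ≈ 15.0 km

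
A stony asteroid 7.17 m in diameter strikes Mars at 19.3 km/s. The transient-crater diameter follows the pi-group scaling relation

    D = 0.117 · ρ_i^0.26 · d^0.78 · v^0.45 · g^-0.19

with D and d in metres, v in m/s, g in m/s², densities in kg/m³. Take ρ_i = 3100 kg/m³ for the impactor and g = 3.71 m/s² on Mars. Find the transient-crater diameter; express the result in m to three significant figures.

D ≈ 291 m

In SI units: v = 19300 m/s.
ρ_i^0.26 = 3100^0.26 = 8.086
d^0.78 = 7.17^0.78 = 4.648
v^0.45 = 19300^0.45 = 84.82
g^-0.19 = 3.71^-0.19 = 0.7795
D = 0.117 × 8.086 × 4.648 × 84.82 × 0.7795 = 290.7 m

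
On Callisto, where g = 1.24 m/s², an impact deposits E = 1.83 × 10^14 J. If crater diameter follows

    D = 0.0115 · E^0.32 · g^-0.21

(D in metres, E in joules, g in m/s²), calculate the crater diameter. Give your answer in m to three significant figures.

E^0.32 = (1.83 × 10^14)^0.32 = 3.664 × 10^4
g^-0.21 = 1.24^-0.21 = 0.9558
D = 0.0115 × 3.664 × 10^4 × 0.9558 = 402.7 m

D ≈ 403 m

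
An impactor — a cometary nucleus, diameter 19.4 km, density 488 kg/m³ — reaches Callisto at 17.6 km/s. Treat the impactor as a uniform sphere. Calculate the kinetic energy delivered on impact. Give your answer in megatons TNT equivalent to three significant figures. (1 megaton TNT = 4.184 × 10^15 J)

E ≈ 6.91 × 10^7 Mt TNT

d = 19400 m; v = 17600 m/s.
Mass m = (π/6) ρ d³ = (π/6) × 488 × (19400)³ = 1.866 × 10^15 kg
E = ½ m v² = 0.5 × 1.866 × 10^15 × (17600)² = 2.890 × 10^23 J
   = 2.890 × 10^23 / 4.184×10^15 = 6.907 × 10^7 Mt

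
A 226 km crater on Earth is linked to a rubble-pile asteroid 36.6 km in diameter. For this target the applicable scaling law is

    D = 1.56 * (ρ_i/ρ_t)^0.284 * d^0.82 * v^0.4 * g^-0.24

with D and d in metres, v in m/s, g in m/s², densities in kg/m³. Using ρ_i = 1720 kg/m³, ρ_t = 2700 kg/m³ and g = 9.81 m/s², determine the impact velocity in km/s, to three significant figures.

Rearranging for v: v = [D / (1.56 · (1720/2700)^0.284 · 36600^0.82 · 9.81^-0.24)]^(1/0.4).
D = 226000 m.
(1720/2700)^0.284 = 0.8798
36600^0.82 = 5521
9.81^-0.24 = 0.5781
Denominator = 1.56 × 0.8798 × 5521 × 0.5781 = 4381
D / 4381 = 226000 / 4381 = 51.59
v = 51.59^(1/0.4) = 51.59^2.5 = 19117 m/s

v ≈ 19.1 km/s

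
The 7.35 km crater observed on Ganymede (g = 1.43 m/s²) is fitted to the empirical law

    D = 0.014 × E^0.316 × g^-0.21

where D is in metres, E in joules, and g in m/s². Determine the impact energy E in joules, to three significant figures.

Rearranging: E = [D / (0.014 · g^-0.21)]^(1/0.316).
D = 7350 m.
g^-0.21 = 1.43^-0.21 = 0.9276
D / (0.014 × 0.9276) = 7350 / (0.01299) = 5.658 × 10^5
E = (5.658 × 10^5)^3.1646 = 1.603 × 10^18 J

E ≈ 1.60 × 10^18 J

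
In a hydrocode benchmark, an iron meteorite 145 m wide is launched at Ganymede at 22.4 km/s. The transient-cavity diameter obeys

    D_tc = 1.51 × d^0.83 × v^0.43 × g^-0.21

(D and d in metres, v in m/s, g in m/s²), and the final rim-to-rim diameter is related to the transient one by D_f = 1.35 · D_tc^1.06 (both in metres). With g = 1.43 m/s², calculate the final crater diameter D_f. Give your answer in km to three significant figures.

D_f ≈ 14.8 km

v = 22400 m/s.
d^0.83 = 145^0.83 = 62.22
v^0.43 = 22400^0.43 = 74.23
g^-0.21 = 1.43^-0.21 = 0.9276
D_tc = 1.51 × 62.22 × 74.23 × 0.9276 = 6469 m
D_f = 1.35 × (6469)^1.06 = 14785 m
     = 14.78 km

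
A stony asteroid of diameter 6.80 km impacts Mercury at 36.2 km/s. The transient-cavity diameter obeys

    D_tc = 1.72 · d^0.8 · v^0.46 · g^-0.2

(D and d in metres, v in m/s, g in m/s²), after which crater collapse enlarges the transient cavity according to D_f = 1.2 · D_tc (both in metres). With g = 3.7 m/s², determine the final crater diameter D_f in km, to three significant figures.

D_f ≈ 231 km

In SI: d = 6800 m, v = 36200 m/s.
d^0.8 = 6800^0.8 = 1164
v^0.46 = 36200^0.46 = 125.0
g^-0.2 = 3.7^-0.2 = 0.7698
D_tc = 1.72 × 1164 × 125.0 × 0.7698 = 1.927 × 10^5 m
D_f = 1.2 × 1.927 × 10^5 = 2.312 × 10^5 m
     = 231.2 km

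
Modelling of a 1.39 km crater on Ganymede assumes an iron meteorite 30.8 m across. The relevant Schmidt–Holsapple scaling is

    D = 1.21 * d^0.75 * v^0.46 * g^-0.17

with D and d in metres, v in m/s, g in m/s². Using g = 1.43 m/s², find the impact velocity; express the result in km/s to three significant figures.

Rearranging for v: v = [D / (1.21 · 30.8^0.75 · 1.43^-0.17)]^(1/0.46).
D = 1390 m.
30.8^0.75 = 13.07
1.43^-0.17 = 0.9410
Denominator = 1.21 × 13.07 × 0.9410 = 14.88
D / 14.88 = 1390 / 14.88 = 93.41
v = 93.41^(1/0.46) = 93.41^2.1739 = 19206 m/s

v ≈ 19.2 km/s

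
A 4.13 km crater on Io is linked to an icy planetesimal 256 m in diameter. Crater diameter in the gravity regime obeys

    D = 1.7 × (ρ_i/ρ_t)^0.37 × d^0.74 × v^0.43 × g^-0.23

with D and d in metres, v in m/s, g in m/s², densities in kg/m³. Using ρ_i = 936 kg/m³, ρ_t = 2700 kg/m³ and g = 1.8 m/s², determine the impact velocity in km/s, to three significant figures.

Rearranging for v: v = [D / (1.7 · (936/2700)^0.37 · 256^0.74 · 1.8^-0.23)]^(1/0.43).
D = 4130 m.
(936/2700)^0.37 = 0.6757
256^0.74 = 60.55
1.8^-0.23 = 0.8735
Denominator = 1.7 × 0.6757 × 60.55 × 0.8735 = 60.75
D / 60.75 = 4130 / 60.75 = 67.98
v = 67.98^(1/0.43) = 67.98^2.3256 = 18255 m/s

v ≈ 18.3 km/s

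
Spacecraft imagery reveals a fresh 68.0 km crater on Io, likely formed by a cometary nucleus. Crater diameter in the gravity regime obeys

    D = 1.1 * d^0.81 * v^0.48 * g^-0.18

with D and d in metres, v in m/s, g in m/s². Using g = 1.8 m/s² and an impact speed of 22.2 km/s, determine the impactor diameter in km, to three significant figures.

d ≈ 2.49 km

Rearranging for d: d = [D / (1.1 · 22200^0.48 · 1.8^-0.18)]^(1/0.81).
D = 68000 m.
22200^0.48 = 122.0
1.8^-0.18 = 0.8996
Denominator = 1.1 × 122.0 × 0.8996 = 120.7
D / 120.7 = 68000 / 120.7 = 563.4
d = 563.4^(1/0.81) = 563.4^1.2346 = 2490 m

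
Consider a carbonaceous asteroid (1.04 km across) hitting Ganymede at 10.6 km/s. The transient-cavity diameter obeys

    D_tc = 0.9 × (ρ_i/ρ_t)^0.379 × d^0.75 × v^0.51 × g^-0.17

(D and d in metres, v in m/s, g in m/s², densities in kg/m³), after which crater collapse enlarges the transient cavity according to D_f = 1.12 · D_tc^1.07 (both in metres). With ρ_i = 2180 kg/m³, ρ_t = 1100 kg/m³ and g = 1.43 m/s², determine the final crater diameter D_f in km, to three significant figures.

D_f ≈ 51.3 km

In SI: d = 1040 m, v = 10600 m/s.
(ρ_i/ρ_t)^0.379 = (2180/1100)^0.379 = 1.296
d^0.75 = 1040^0.75 = 183.1
v^0.51 = 10600^0.51 = 113.0
g^-0.17 = 1.43^-0.17 = 0.9410
D_tc = 0.9 × 1.296 × 183.1 × 113.0 × 0.9410 = 22710 m
D_f = 1.12 × (22710)^1.07 = 51330 m
     = 51.33 km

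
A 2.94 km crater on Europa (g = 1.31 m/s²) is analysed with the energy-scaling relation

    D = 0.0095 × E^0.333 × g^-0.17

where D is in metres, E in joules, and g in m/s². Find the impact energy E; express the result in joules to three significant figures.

E ≈ 3.53 × 10^16 J

Rearranging: E = [D / (0.0095 · g^-0.17)]^(1/0.333).
D = 2940 m.
g^-0.17 = 1.31^-0.17 = 0.9551
D / (0.0095 × 0.9551) = 2940 / (9.073 × 10^-3) = 3.240 × 10^5
E = (3.240 × 10^5)^3.003 = 3.533 × 10^16 J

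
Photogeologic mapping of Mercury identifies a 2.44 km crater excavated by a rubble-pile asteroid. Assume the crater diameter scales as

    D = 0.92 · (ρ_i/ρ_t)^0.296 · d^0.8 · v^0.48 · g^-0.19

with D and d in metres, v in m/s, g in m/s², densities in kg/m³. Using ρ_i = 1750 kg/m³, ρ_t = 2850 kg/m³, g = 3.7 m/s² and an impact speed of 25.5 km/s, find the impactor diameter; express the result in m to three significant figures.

d ≈ 70.6 m

Rearranging for d: d = [D / (0.92 · (1750/2850)^0.296 · 25500^0.48 · 3.7^-0.19)]^(1/0.8).
D = 2440 m.
(1750/2850)^0.296 = 0.8656
25500^0.48 = 130.4
3.7^-0.19 = 0.7799
Denominator = 0.92 × 0.8656 × 130.4 × 0.7799 = 80.99
D / 80.99 = 2440 / 80.99 = 30.13
d = 30.13^(1/0.8) = 30.13^1.25 = 70.59 m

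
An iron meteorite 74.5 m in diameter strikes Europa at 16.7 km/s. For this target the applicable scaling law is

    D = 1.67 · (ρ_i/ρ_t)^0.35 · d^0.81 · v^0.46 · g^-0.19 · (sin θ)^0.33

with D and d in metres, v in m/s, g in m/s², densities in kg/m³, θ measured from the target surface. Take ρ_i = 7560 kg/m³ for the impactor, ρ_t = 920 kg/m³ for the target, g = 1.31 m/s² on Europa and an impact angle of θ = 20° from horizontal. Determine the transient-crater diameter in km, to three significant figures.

In SI units: v = 16700 m/s.
(ρ_i/ρ_t)^0.35 = (7560/920)^0.35 = 2.090
d^0.81 = 74.5^0.81 = 32.84
v^0.46 = 16700^0.46 = 87.59
g^-0.19 = 1.31^-0.19 = 0.9500
(sin 20°)^0.33 = 0.3420^0.33 = 0.7018
D = 1.67 × 2.090 × 32.84 × 87.59 × 0.9500 × 0.7018 = 6694 m
   = 6.694 km

D ≈ 6.69 km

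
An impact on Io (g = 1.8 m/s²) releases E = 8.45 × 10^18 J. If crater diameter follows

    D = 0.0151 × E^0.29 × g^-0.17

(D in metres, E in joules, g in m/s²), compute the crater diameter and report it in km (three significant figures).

E^0.29 = (8.45 × 10^18)^0.29 = 3.082 × 10^5
g^-0.17 = 1.8^-0.17 = 0.9049
D = 0.0151 × 3.082 × 10^5 × 0.9049 = 4211 m
   = 4.211 km

D ≈ 4.21 km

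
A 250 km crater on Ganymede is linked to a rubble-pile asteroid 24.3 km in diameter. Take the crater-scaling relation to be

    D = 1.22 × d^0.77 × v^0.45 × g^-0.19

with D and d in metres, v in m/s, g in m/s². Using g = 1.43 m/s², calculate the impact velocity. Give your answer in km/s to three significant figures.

v ≈ 23.2 km/s

Rearranging for v: v = [D / (1.22 · 24300^0.77 · 1.43^-0.19)]^(1/0.45).
D = 250000 m.
24300^0.77 = 2382
1.43^-0.19 = 0.9343
Denominator = 1.22 × 2382 × 0.9343 = 2715
D / 2715 = 250000 / 2715 = 92.08
v = 92.08^(1/0.45) = 92.08^2.2222 = 23162 m/s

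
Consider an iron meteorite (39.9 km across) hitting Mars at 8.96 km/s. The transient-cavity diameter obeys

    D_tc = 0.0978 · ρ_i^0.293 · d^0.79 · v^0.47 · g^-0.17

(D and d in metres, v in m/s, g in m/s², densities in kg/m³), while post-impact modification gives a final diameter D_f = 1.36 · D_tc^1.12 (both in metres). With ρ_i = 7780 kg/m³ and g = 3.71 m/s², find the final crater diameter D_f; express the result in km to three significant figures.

In SI: d = 39900 m, v = 8960 m/s.
ρ_i^0.293 = 7780^0.293 = 13.81
d^0.79 = 39900^0.79 = 4313
v^0.47 = 8960^0.47 = 72.04
g^-0.17 = 3.71^-0.17 = 0.8002
D_tc = 0.0978 × 13.81 × 4313 × 72.04 × 0.8002 = 3.358 × 10^5 m
D_f = 1.36 × (3.358 × 10^5)^1.12 = 2.103 × 10^6 m
     = 2103 km

D_f ≈ 2100 km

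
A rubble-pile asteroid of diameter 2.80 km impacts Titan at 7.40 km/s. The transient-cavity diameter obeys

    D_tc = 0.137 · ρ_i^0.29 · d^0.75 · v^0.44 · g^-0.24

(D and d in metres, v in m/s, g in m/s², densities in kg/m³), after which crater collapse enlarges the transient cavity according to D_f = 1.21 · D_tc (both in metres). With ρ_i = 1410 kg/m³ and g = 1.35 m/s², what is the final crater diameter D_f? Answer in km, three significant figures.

D_f ≈ 24.5 km

In SI: d = 2800 m, v = 7400 m/s.
ρ_i^0.29 = 1410^0.29 = 8.190
d^0.75 = 2800^0.75 = 384.9
v^0.44 = 7400^0.44 = 50.40
g^-0.24 = 1.35^-0.24 = 0.9305
D_tc = 0.137 × 8.190 × 384.9 × 50.40 × 0.9305 = 20250 m
D_f = 1.21 × 20250 = 24502 m
     = 24.50 km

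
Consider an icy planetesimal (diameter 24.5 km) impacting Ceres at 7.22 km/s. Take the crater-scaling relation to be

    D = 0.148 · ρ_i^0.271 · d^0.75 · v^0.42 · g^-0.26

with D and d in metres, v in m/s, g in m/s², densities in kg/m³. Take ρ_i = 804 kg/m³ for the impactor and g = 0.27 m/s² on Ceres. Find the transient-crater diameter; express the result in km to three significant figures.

D ≈ 104 km

In SI units: d = 24500 m, v = 7220 m/s.
ρ_i^0.271 = 804^0.271 = 6.128
d^0.75 = 24500^0.75 = 1958
v^0.42 = 7220^0.42 = 41.74
g^-0.26 = 0.27^-0.26 = 1.406
D = 0.148 × 6.128 × 1958 × 41.74 × 1.406 = 1.042 × 10^5 m
   = 104.2 km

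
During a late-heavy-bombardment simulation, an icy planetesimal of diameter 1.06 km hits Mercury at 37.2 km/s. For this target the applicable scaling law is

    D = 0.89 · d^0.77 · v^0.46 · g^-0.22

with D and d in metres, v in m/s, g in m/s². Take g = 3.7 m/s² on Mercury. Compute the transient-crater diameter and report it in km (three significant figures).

D ≈ 18.0 km

In SI units: d = 1060 m, v = 37200 m/s.
d^0.77 = 1060^0.77 = 213.5
v^0.46 = 37200^0.46 = 126.6
g^-0.22 = 3.7^-0.22 = 0.7499
D = 0.89 × 213.5 × 126.6 × 0.7499 = 18040 m
   = 18.04 km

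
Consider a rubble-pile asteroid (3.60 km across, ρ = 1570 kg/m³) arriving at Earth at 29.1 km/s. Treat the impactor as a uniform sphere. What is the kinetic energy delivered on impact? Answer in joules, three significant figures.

E ≈ 1.62 × 10^22 J

d = 3600 m; v = 29100 m/s.
Mass m = (π/6) ρ d³ = (π/6) × 1570 × (3600)³ = 3.835 × 10^13 kg
E = ½ m v² = 0.5 × 3.835 × 10^13 × (29100)² = 1.624 × 10^22 J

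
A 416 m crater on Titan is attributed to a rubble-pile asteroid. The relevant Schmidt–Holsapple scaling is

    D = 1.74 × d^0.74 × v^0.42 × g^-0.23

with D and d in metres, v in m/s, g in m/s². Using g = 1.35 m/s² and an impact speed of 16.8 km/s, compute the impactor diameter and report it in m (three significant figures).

d ≈ 7.19 m

Rearranging for d: d = [D / (1.74 · 16800^0.42 · 1.35^-0.23)]^(1/0.74).
16800^0.42 = 59.52
1.35^-0.23 = 0.9333
Denominator = 1.74 × 59.52 × 0.9333 = 96.66
D / 96.66 = 416 / 96.66 = 4.304
d = 4.304^(1/0.74) = 4.304^1.3514 = 7.188 m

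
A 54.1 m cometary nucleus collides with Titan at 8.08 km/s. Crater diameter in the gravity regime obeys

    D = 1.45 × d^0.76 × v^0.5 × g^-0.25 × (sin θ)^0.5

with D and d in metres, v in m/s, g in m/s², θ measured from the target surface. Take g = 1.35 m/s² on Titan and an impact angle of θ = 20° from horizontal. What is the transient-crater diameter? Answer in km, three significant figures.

D ≈ 1.47 km

In SI units: v = 8080 m/s.
d^0.76 = 54.1^0.76 = 20.76
v^0.5 = 8080^0.5 = 89.89
g^-0.25 = 1.35^-0.25 = 0.9277
(sin 20°)^0.5 = 0.3420^0.5 = 0.5848
D = 1.45 × 20.76 × 89.89 × 0.9277 × 0.5848 = 1468 m
   = 1.468 km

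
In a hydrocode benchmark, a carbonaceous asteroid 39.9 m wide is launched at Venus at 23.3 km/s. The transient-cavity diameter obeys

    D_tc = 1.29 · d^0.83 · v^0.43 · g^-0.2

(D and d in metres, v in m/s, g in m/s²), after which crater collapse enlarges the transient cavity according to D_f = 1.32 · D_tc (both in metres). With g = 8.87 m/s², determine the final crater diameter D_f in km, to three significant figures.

D_f ≈ 1.77 km

v = 23300 m/s.
d^0.83 = 39.9^0.83 = 21.32
v^0.43 = 23300^0.43 = 75.50
g^-0.2 = 8.87^-0.2 = 0.6463
D_tc = 1.29 × 21.32 × 75.50 × 0.6463 = 1342 m
D_f = 1.32 × 1342 = 1771 m
     = 1.771 km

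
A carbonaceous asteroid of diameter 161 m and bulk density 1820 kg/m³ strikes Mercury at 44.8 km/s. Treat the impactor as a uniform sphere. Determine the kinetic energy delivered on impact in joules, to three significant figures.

v = 44800 m/s.
Mass m = (π/6) ρ d³ = (π/6) × 1820 × (161)³ = 3.977 × 10^9 kg
E = ½ m v² = 0.5 × 3.977 × 10^9 × (44800)² = 3.991 × 10^18 J

E ≈ 3.99 × 10^18 J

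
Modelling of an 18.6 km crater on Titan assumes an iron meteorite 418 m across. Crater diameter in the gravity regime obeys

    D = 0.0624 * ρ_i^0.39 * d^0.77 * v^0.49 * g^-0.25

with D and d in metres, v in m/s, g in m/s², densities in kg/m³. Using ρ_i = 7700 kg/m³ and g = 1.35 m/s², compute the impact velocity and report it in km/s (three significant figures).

v ≈ 10.6 km/s

Rearranging for v: v = [D / (0.0624 · 7700^0.39 · 418^0.77 · 1.35^-0.25)]^(1/0.49).
D = 18600 m.
7700^0.39 = 32.79
418^0.77 = 104.3
1.35^-0.25 = 0.9277
Denominator = 0.0624 × 32.79 × 104.3 × 0.9277 = 198.0
D / 198.0 = 18600 / 198.0 = 93.94
v = 93.94^(1/0.49) = 93.94^2.0408 = 10622 m/s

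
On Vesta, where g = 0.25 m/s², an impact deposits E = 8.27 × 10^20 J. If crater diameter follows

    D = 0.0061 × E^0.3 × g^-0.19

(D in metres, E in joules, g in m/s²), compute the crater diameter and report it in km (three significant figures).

E^0.3 = (8.27 × 10^20)^0.3 = 1.885 × 10^6
g^-0.19 = 0.25^-0.19 = 1.301
D = 0.0061 × 1.885 × 10^6 × 1.301 = 14960 m
   = 14.96 km

D ≈ 15.0 km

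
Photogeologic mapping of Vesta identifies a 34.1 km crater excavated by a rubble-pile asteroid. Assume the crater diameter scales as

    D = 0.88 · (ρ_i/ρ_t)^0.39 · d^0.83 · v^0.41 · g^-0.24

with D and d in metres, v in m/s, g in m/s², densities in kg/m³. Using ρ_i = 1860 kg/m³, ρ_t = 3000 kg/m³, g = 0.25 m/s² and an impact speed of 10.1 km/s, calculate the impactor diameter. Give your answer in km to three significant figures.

Rearranging for d: d = [D / (0.88 · (1860/3000)^0.39 · 10100^0.41 · 0.25^-0.24)]^(1/0.83).
D = 34100 m.
(1860/3000)^0.39 = 0.8299
10100^0.41 = 43.83
0.25^-0.24 = 1.395
Denominator = 0.88 × 0.8299 × 43.83 × 1.395 = 44.65
D / 44.65 = 34100 / 44.65 = 763.7
d = 763.7^(1/0.83) = 763.7^1.2048 = 2974 m

d ≈ 2.97 km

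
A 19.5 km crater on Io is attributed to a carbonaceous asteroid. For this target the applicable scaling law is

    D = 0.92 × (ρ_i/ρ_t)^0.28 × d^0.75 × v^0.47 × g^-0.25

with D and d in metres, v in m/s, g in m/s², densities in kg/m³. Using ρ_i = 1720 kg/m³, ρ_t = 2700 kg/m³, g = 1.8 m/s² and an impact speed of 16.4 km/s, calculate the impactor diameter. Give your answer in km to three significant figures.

Rearranging for d: d = [D / (0.92 · (1720/2700)^0.28 · 16400^0.47 · 1.8^-0.25)]^(1/0.75).
D = 19500 m.
(1720/2700)^0.28 = 0.8814
16400^0.47 = 95.71
1.8^-0.25 = 0.8633
Denominator = 0.92 × 0.8814 × 95.71 × 0.8633 = 67.00
D / 67.00 = 19500 / 67.00 = 291.0
d = 291.0^(1/0.75) = 291.0^1.3333 = 1928 m

d ≈ 1.93 km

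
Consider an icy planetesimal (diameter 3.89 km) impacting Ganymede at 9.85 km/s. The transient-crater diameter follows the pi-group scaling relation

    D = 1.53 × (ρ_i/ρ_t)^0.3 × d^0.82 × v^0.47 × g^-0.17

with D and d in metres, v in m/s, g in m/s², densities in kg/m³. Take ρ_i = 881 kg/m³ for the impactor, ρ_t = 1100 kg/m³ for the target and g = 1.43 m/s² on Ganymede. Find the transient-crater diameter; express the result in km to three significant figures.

In SI units: d = 3890 m, v = 9850 m/s.
(ρ_i/ρ_t)^0.3 = (881/1100)^0.3 = 0.9356
d^0.82 = 3890^0.82 = 878.5
v^0.47 = 9850^0.47 = 75.32
g^-0.17 = 1.43^-0.17 = 0.9410
D = 1.53 × 0.9356 × 878.5 × 75.32 × 0.9410 = 89130 m
   = 89.13 km

D ≈ 89.1 km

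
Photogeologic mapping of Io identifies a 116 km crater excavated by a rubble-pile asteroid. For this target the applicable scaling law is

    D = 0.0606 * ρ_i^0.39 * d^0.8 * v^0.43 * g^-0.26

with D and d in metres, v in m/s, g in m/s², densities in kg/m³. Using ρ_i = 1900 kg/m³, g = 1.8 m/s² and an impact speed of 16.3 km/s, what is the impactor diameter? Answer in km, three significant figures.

Rearranging for d: d = [D / (0.0606 · 1900^0.39 · 16300^0.43 · 1.8^-0.26)]^(1/0.8).
D = 116000 m.
1900^0.39 = 19.00
16300^0.43 = 64.75
1.8^-0.26 = 0.8583
Denominator = 0.0606 × 19.00 × 64.75 × 0.8583 = 63.99
D / 63.99 = 116000 / 63.99 = 1813
d = 1813^(1/0.8) = 1813^1.25 = 11830 m

d ≈ 11.8 km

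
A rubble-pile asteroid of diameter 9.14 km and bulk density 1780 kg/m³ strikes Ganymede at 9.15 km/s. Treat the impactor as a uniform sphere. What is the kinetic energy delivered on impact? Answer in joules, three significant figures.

d = 9140 m; v = 9150 m/s.
Mass m = (π/6) ρ d³ = (π/6) × 1780 × (9140)³ = 7.116 × 10^14 kg
E = ½ m v² = 0.5 × 7.116 × 10^14 × (9150)² = 2.979 × 10^22 J

E ≈ 2.98 × 10^22 J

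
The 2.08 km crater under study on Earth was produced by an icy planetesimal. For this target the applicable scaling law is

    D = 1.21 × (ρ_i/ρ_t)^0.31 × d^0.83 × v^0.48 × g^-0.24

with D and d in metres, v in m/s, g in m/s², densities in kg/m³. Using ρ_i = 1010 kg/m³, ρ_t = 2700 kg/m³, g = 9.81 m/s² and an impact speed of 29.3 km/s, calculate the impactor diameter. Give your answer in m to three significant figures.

Rearranging for d: d = [D / (1.21 · (1010/2700)^0.31 · 29300^0.48 · 9.81^-0.24)]^(1/0.83).
D = 2080 m.
(1010/2700)^0.31 = 0.7373
29300^0.48 = 139.3
9.81^-0.24 = 0.5781
Denominator = 1.21 × 0.7373 × 139.3 × 0.5781 = 71.84
D / 71.84 = 2080 / 71.84 = 28.95
d = 28.95^(1/0.83) = 28.95^1.2048 = 57.68 m

d ≈ 57.7 m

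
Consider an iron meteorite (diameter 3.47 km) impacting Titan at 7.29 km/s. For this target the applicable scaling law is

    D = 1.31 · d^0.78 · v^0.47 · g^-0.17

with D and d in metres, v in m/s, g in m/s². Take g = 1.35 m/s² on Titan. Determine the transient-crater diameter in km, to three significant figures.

D ≈ 47.0 km

In SI units: d = 3470 m, v = 7290 m/s.
d^0.78 = 3470^0.78 = 577.4
v^0.47 = 7290^0.47 = 65.39
g^-0.17 = 1.35^-0.17 = 0.9503
D = 1.31 × 577.4 × 65.39 × 0.9503 = 47002 m
   = 47.00 km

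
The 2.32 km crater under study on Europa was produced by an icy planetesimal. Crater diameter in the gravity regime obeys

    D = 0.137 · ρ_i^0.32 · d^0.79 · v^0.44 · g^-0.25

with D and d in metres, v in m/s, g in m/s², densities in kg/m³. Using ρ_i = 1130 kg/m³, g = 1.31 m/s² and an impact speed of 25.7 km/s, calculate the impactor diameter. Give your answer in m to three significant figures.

Rearranging for d: d = [D / (0.137 · 1130^0.32 · 25700^0.44 · 1.31^-0.25)]^(1/0.79).
D = 2320 m.
1130^0.32 = 9.484
25700^0.44 = 87.17
1.31^-0.25 = 0.9347
Denominator = 0.137 × 9.484 × 87.17 × 0.9347 = 105.9
D / 105.9 = 2320 / 105.9 = 21.91
d = 21.91^(1/0.79) = 21.91^1.2658 = 49.77 m

d ≈ 49.8 m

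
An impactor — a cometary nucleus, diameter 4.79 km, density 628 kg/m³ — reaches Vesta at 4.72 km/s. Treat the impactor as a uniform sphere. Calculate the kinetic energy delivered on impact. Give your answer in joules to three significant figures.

E ≈ 4.03 × 10^20 J

d = 4790 m; v = 4720 m/s.
Mass m = (π/6) ρ d³ = (π/6) × 628 × (4790)³ = 3.614 × 10^13 kg
E = ½ m v² = 0.5 × 3.614 × 10^13 × (4720)² = 4.026 × 10^20 J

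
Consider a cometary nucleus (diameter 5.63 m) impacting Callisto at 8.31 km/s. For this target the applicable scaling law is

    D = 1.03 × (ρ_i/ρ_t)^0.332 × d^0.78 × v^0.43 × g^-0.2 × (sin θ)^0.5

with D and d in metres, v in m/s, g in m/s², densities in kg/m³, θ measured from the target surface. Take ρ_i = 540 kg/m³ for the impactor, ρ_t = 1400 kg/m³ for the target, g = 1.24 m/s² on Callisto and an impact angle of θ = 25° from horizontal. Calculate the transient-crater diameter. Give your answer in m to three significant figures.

D ≈ 87.2 m

In SI units: v = 8310 m/s.
(ρ_i/ρ_t)^0.332 = (540/1400)^0.332 = 0.7289
d^0.78 = 5.63^0.78 = 3.849
v^0.43 = 8310^0.43 = 48.47
g^-0.2 = 1.24^-0.2 = 0.9579
(sin 25°)^0.5 = 0.4226^0.5 = 0.6501
D = 1.03 × 0.7289 × 3.849 × 48.47 × 0.9579 × 0.6501 = 87.22 m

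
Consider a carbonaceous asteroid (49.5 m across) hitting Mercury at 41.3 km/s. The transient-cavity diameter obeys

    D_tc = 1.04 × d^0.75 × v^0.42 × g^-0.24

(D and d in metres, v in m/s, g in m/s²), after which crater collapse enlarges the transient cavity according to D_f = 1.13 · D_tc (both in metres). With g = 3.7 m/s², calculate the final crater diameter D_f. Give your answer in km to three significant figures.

D_f ≈ 1.39 km

v = 41300 m/s.
d^0.75 = 49.5^0.75 = 18.66
v^0.42 = 41300^0.42 = 86.84
g^-0.24 = 3.7^-0.24 = 0.7305
D_tc = 1.04 × 18.66 × 86.84 × 0.7305 = 1231 m
D_f = 1.13 × 1231 = 1391 m
     = 1.391 km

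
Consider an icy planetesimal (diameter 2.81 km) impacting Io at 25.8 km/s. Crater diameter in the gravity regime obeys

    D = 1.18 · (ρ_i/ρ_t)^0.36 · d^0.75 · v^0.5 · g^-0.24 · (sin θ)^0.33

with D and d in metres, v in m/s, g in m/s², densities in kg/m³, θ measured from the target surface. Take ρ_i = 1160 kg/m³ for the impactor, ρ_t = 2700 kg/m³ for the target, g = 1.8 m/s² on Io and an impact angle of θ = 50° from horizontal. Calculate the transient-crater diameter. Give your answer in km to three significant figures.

D ≈ 42.9 km

In SI units: d = 2810 m, v = 25800 m/s.
(ρ_i/ρ_t)^0.36 = (1160/2700)^0.36 = 0.7378
d^0.75 = 2810^0.75 = 385.9
v^0.5 = 25800^0.5 = 160.6
g^-0.24 = 1.8^-0.24 = 0.8684
(sin 50°)^0.33 = 0.7660^0.33 = 0.9158
D = 1.18 × 0.7378 × 385.9 × 160.6 × 0.8684 × 0.9158 = 42910 m
   = 42.91 km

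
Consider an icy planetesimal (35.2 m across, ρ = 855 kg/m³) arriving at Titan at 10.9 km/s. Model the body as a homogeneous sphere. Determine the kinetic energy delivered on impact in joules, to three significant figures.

v = 10900 m/s.
Mass m = (π/6) ρ d³ = (π/6) × 855 × (35.2)³ = 1.953 × 10^7 kg
E = ½ m v² = 0.5 × 1.953 × 10^7 × (10900)² = 1.160 × 10^15 J

E ≈ 1.16 × 10^15 J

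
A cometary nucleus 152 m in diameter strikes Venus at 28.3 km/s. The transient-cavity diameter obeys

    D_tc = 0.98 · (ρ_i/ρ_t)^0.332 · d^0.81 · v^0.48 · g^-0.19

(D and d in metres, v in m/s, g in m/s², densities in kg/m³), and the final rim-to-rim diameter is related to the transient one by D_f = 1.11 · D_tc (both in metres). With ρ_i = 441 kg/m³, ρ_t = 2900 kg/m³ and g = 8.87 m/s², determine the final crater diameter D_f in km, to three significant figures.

D_f ≈ 3.08 km

v = 28300 m/s.
(ρ_i/ρ_t)^0.332 = (441/2900)^0.332 = 0.5351
d^0.81 = 152^0.81 = 58.52
v^0.48 = 28300^0.48 = 137.0
g^-0.19 = 8.87^-0.19 = 0.6605
D_tc = 0.98 × 0.5351 × 58.52 × 137.0 × 0.6605 = 2777 m
D_f = 1.11 × 2777 = 3082 m
     = 3.082 km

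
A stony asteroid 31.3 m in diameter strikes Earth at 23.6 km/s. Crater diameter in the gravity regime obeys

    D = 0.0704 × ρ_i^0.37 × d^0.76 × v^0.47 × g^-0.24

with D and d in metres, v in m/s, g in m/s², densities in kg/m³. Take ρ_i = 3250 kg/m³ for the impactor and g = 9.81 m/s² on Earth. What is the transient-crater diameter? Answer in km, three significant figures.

In SI units: v = 23600 m/s.
ρ_i^0.37 = 3250^0.37 = 19.92
d^0.76 = 31.3^0.76 = 13.70
v^0.47 = 23600^0.47 = 113.6
g^-0.24 = 9.81^-0.24 = 0.5781
D = 0.0704 × 19.92 × 13.70 × 113.6 × 0.5781 = 1262 m
   = 1.262 km

D ≈ 1.26 km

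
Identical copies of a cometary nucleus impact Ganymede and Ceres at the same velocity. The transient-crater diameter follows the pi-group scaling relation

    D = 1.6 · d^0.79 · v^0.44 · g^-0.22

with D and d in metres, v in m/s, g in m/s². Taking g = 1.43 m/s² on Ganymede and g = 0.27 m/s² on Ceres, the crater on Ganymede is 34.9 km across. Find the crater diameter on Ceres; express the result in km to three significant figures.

All impactor-dependent factors cancel in the ratio, leaving D_Ceres/D_Ganymede = (g_Ceres/g_Ganymede)^-0.22.
(0.27/1.43)^-0.22 = 0.1888^-0.22 = 1.443
D_Ceres = 1.443 × 34.9 km = 50.4 km

D ≈ 50.4 km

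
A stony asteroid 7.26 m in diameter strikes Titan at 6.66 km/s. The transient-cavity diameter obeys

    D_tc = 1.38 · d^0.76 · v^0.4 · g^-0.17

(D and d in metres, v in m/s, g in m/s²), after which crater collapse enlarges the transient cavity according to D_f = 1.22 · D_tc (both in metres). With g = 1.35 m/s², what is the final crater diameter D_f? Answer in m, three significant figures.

v = 6660 m/s.
d^0.76 = 7.26^0.76 = 4.511
v^0.4 = 6660^0.4 = 33.84
g^-0.17 = 1.35^-0.17 = 0.9503
D_tc = 1.38 × 4.511 × 33.84 × 0.9503 = 200.2 m
D_f = 1.22 × 200.2 = 244.2 m

D_f ≈ 244 m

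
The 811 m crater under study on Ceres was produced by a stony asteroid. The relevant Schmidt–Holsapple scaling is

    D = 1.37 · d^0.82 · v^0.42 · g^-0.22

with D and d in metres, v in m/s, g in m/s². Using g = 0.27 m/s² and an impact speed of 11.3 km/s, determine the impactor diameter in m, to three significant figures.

d ≈ 14.2 m

Rearranging for d: d = [D / (1.37 · 11300^0.42 · 0.27^-0.22)]^(1/0.82).
11300^0.42 = 50.38
0.27^-0.22 = 1.334
Denominator = 1.37 × 50.38 × 1.334 = 92.07
D / 92.07 = 811 / 92.07 = 8.809
d = 8.809^(1/0.82) = 8.809^1.2195 = 14.20 m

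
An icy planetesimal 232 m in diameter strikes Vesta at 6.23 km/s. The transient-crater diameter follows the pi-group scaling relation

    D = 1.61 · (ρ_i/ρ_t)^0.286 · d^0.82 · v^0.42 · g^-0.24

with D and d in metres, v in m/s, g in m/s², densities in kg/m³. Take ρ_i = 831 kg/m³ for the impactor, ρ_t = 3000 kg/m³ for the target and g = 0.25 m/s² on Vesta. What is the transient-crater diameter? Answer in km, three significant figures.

In SI units: v = 6230 m/s.
(ρ_i/ρ_t)^0.286 = (831/3000)^0.286 = 0.6927
d^0.82 = 232^0.82 = 87.04
v^0.42 = 6230^0.42 = 39.24
g^-0.24 = 0.25^-0.24 = 1.395
D = 1.61 × 0.6927 × 87.04 × 39.24 × 1.395 = 5314 m
   = 5.314 km

D ≈ 5.31 km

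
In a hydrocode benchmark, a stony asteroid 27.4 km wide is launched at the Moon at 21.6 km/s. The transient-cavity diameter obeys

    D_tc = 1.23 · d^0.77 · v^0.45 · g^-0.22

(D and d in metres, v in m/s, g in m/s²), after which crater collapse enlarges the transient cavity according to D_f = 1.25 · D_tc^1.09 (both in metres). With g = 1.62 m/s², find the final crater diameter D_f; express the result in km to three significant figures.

D_f ≈ 989 km

In SI: d = 27400 m, v = 21600 m/s.
d^0.77 = 27400^0.77 = 2613
v^0.45 = 21600^0.45 = 89.23
g^-0.22 = 1.62^-0.22 = 0.8993
D_tc = 1.23 × 2613 × 89.23 × 0.8993 = 2.579 × 10^5 m
D_f = 1.25 × (2.579 × 10^5)^1.09 = 9.894 × 10^5 m
     = 989.4 km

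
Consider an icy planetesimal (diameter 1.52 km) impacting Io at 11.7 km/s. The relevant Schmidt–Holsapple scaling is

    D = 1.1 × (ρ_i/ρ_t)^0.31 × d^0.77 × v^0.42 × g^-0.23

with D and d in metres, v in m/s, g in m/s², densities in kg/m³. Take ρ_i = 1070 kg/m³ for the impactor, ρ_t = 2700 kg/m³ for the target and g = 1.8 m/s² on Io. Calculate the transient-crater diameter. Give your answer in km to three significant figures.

D ≈ 10.4 km

In SI units: d = 1520 m, v = 11700 m/s.
(ρ_i/ρ_t)^0.31 = (1070/2700)^0.31 = 0.7506
d^0.77 = 1520^0.77 = 281.9
v^0.42 = 11700^0.42 = 51.13
g^-0.23 = 1.8^-0.23 = 0.8735
D = 1.1 × 0.7506 × 281.9 × 51.13 × 0.8735 = 10395 m
   = 10.40 km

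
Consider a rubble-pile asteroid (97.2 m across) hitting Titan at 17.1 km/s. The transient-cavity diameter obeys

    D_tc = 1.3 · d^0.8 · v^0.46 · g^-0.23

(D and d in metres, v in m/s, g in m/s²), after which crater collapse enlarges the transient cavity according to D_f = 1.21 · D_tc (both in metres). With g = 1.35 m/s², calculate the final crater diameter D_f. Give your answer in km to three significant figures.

v = 17100 m/s.
d^0.8 = 97.2^0.8 = 38.92
v^0.46 = 17100^0.46 = 88.55
g^-0.23 = 1.35^-0.23 = 0.9333
D_tc = 1.3 × 38.92 × 88.55 × 0.9333 = 4181 m
D_f = 1.21 × 4181 = 5059 m
     = 5.059 km

D_f ≈ 5.06 km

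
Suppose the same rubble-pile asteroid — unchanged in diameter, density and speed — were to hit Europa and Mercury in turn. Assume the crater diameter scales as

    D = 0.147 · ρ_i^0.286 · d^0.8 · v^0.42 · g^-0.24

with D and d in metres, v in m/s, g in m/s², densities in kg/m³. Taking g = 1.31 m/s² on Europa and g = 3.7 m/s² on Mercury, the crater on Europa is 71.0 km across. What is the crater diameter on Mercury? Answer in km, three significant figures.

D ≈ 55.3 km

All impactor-dependent factors cancel in the ratio, leaving D_Mercury/D_Europa = (g_Mercury/g_Europa)^-0.24.
(3.7/1.31)^-0.24 = 2.824^-0.24 = 0.7795
D_Mercury = 0.7795 × 71.0 km = 55.3 km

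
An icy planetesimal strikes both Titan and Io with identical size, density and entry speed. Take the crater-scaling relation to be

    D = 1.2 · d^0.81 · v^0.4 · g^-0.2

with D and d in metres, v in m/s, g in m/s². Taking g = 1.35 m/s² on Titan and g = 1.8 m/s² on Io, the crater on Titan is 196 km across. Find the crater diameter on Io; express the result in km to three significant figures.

All impactor-dependent factors cancel in the ratio, leaving D_Io/D_Titan = (g_Io/g_Titan)^-0.2.
(1.8/1.35)^-0.2 = 1.333^-0.2 = 0.9441
D_Io = 0.9441 × 196 km = 185 km

D ≈ 185 km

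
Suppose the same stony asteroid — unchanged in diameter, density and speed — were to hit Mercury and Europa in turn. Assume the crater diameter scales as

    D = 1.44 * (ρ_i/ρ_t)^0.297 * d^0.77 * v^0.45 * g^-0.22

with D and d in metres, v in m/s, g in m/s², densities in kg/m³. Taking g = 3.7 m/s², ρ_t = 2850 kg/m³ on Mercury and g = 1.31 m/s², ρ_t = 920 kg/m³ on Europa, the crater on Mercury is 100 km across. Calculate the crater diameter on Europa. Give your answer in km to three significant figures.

D ≈ 176 km

The impactor-only factors (d, v, ρ_i) cancel in the ratio, leaving D_Europa/D_Mercury = (g_Europa/g_Mercury)^-0.22 · (ρ_t,Mercury/ρ_t,Europa)^0.297.
(1.31/3.7)^-0.22 = 0.3541^-0.22 = 1.257
(2850/920)^0.297 = 3.098^0.297 = 1.399
Ratio = 1.257 × 1.399 = 1.759
D_Europa = 1.759 × 100 km = 176 km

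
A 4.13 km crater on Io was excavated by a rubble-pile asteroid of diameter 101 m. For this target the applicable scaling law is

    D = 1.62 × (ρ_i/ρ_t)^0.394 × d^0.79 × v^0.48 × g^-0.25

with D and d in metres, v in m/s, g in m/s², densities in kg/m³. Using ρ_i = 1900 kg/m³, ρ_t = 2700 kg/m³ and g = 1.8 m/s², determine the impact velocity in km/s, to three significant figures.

Rearranging for v: v = [D / (1.62 · (1900/2700)^0.394 · 101^0.79 · 1.8^-0.25)]^(1/0.48).
D = 4130 m.
(1900/2700)^0.394 = 0.8707
101^0.79 = 38.32
1.8^-0.25 = 0.8633
Denominator = 1.62 × 0.8707 × 38.32 × 0.8633 = 46.66
D / 46.66 = 4130 / 46.66 = 88.51
v = 88.51^(1/0.48) = 88.51^2.0833 = 11381 m/s

v ≈ 11.4 km/s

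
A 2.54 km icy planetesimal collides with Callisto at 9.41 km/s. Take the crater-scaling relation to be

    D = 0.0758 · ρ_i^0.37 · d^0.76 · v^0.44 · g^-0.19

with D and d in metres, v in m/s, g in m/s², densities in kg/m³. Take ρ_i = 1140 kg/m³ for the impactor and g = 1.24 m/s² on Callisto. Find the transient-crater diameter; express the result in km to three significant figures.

D ≈ 21.3 km

In SI units: d = 2540 m, v = 9410 m/s.
ρ_i^0.37 = 1140^0.37 = 13.52
d^0.76 = 2540^0.76 = 387.0
v^0.44 = 9410^0.44 = 56.02
g^-0.19 = 1.24^-0.19 = 0.9600
D = 0.0758 × 13.52 × 387.0 × 56.02 × 0.9600 = 21329 m
   = 21.33 km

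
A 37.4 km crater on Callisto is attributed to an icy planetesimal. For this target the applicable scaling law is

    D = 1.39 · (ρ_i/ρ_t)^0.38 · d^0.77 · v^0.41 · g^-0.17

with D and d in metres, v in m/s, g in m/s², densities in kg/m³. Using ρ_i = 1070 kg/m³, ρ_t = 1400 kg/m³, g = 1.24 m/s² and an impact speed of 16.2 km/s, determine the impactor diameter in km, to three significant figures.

d ≈ 3.89 km

Rearranging for d: d = [D / (1.39 · (1070/1400)^0.38 · 16200^0.41 · 1.24^-0.17)]^(1/0.77).
D = 37400 m.
(1070/1400)^0.38 = 0.9029
16200^0.41 = 53.20
1.24^-0.17 = 0.9641
Denominator = 1.39 × 0.9029 × 53.20 × 0.9641 = 64.37
D / 64.37 = 37400 / 64.37 = 581.0
d = 581.0^(1/0.77) = 581.0^1.2987 = 3889 m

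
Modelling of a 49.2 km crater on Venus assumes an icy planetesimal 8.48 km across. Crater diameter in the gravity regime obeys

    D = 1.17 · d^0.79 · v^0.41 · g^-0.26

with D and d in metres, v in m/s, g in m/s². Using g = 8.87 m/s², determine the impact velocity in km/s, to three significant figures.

v ≈ 20.4 km/s

Rearranging for v: v = [D / (1.17 · 8480^0.79 · 8.87^-0.26)]^(1/0.41).
D = 49200 m.
8480^0.79 = 1269
8.87^-0.26 = 0.5669
Denominator = 1.17 × 1269 × 0.5669 = 841.7
D / 841.7 = 49200 / 841.7 = 58.45
v = 58.45^(1/0.41) = 58.45^2.439 = 20379 m/s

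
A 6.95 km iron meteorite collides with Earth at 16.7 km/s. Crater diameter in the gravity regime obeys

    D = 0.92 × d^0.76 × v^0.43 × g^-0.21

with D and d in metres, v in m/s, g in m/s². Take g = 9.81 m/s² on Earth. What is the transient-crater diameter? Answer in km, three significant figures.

In SI units: d = 6950 m, v = 16700 m/s.
d^0.76 = 6950^0.76 = 831.6
v^0.43 = 16700^0.43 = 65.43
g^-0.21 = 9.81^-0.21 = 0.6191
D = 0.92 × 831.6 × 65.43 × 0.6191 = 30991 m
   = 30.99 km

D ≈ 31.0 km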